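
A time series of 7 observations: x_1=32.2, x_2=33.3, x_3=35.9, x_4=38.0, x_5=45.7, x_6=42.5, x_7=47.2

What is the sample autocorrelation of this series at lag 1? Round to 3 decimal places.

0.491

Mean x̄ = (32.2 + 33.3 + 35.9 + 38.0 + 45.7 + 42.5 + 47.2)/7 = 39.2571
Deviations from mean: -7.0571, -5.9571, -3.3571, -1.2571, 6.4429, 3.2429, 7.9429
Σ(x_t−x̄)(x_{t+1}−x̄) = (42.0404) + (19.9990) + (4.2204) + (-8.0996) + (20.8933) + (25.7576) = 104.8110
Denominator Σ(x_t−x̄)² = 213.2571
r_1 = 104.8110 / 213.2571 = 0.491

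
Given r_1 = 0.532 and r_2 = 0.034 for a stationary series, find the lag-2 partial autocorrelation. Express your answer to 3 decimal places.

-0.347

φ_{22} = (r_2 − r_1²) / (1 − r_1²)
r_1² = (0.532)² = 0.283024
Numerator = 0.034 − 0.2830 = -0.2490; denominator = 1 − 0.2830 = 0.7170
φ_{22} = -0.2490 / 0.7170 = -0.347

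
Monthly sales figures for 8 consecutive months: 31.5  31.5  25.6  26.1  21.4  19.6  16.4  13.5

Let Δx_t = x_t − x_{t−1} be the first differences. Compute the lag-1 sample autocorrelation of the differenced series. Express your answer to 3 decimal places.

-0.832

First differences Δx: 0.0, -5.9, 0.5, -4.7, -1.8, -3.2, -2.9
Mean of differences = -2.5714
Numerator Σ(Δx_t−Δx̄)(Δx_{t+1}−Δx̄) = -27.2408
Denominator Σ(Δx_t−Δx̄)² = 32.7543
r_1(Δx) = -27.2408 / 32.7543 = -0.832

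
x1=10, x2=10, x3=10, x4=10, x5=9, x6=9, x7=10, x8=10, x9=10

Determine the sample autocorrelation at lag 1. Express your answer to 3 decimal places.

0.325

Mean x̄ = (10 + 10 + 10 + 10 + 9 + 9 + 10 + 10 + 10)/9 = 9.7778
Numerator Σ_{t=1}^{8}(x_t−x̄)(x_{t+1}−x̄) = 0.5062
Denominator Σ(x_t−x̄)² = 1.5556
r_1 = 0.5062 / 1.5556 = 0.325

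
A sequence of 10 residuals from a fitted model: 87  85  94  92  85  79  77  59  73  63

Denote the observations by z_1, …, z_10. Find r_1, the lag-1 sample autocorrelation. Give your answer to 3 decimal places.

Mean z̄ = (87 + 85 + 94 + 92 + 85 + 79 + 77 + 59 + 73 + 63)/10 = 79.4000
Numerator Σ_{t=1}^{9}(z_t−z̄)(z_{t+1}−z̄) = 662.0400
Denominator Σ(z_t−z̄)² = 1224.4000
r_1 = 662.0400 / 1224.4000 = 0.541

0.541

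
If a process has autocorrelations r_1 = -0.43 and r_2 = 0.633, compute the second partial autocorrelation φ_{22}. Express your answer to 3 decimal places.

0.550

φ_{22} = (r_2 − r_1²) / (1 − r_1²)
r_1² = (-0.43)² = 0.1849
Numerator = 0.633 − 0.1849 = 0.4481; denominator = 1 − 0.1849 = 0.8151
φ_{22} = 0.4481 / 0.8151 = 0.550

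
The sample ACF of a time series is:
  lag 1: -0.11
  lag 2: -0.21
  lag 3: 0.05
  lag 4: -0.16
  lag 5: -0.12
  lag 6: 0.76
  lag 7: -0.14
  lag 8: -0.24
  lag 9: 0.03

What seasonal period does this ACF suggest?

The largest autocorrelation is r_6 = 0.76; the remaining lags stay at or below 0.05.
The dominant spike at lag 6 indicates a seasonal period of 6.

6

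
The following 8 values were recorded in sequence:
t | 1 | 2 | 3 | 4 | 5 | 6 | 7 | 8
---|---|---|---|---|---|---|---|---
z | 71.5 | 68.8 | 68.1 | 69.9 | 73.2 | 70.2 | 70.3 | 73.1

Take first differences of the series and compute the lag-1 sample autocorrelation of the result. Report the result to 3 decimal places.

First differences Δz: -2.7, -0.7, 1.8, 3.3, -3.0, 0.1, 2.8
Mean of differences = 0.2286
Numerator Σ(Δz_t−Δz̄)(Δz_{t+1}−Δz̄) = -3.7451
Denominator Σ(Δz_t−Δz̄)² = 38.3943
r_1(Δz) = -3.7451 / 38.3943 = -0.098

-0.098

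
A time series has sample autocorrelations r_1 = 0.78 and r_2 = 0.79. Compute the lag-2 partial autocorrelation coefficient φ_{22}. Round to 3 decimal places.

0.464

φ_{22} = (r_2 − r_1²) / (1 − r_1²)
r_1² = (0.78)² = 0.6084
Numerator = 0.79 − 0.6084 = 0.1816; denominator = 1 − 0.6084 = 0.3916
φ_{22} = 0.1816 / 0.3916 = 0.464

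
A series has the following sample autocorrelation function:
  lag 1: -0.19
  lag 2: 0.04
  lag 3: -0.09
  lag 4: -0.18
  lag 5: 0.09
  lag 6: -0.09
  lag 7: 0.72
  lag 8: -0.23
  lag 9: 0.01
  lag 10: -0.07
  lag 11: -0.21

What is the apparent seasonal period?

The largest autocorrelation is r_7 = 0.72; the remaining lags stay at or below 0.09.
The dominant spike at lag 7 indicates a seasonal period of 7.

7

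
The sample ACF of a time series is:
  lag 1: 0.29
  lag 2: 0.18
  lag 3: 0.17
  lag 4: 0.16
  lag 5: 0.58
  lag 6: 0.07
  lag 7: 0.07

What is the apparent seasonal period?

The largest autocorrelation is r_5 = 0.58; the remaining lags stay at or below 0.29. The elevated value at lag 1 (0.29), dropping to 0.18 at lag 2, reflects decaying short-term dependence rather than seasonality.
The dominant spike at lag 5 indicates a seasonal period of 5.

5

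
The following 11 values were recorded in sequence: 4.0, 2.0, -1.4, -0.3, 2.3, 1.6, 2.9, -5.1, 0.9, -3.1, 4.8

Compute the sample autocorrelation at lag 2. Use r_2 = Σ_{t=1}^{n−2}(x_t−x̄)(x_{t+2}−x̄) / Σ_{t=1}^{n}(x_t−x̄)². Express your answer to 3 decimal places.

0.103

Mean x̄ = (4.0 + 2.0 − 1.4 − 0.3 + 2.3 + 1.6 + 2.9 − 5.1 + 0.9 − 3.1 + 4.8)/11 = 0.7818
Numerator Σ_{t=1}^{9}(x_t−x̄)(x_{t+2}−x̄) = 9.4239
Denominator Σ(x_t−x̄)² = 91.0564
r_2 = 9.4239 / 91.0564 = 0.103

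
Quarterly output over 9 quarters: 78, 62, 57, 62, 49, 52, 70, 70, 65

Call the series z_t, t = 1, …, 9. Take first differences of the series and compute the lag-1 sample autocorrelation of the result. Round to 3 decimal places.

0.019

First differences Δz: -16, -5, 5, -13, 3, 18, 0, -5
Mean of differences = -1.6250
Numerator Σ(Δz_t−Δz̄)(Δz_{t+1}−Δz̄) = 15.3594
Denominator Σ(Δz_t−Δz̄)² = 811.8750
r_1(Δz) = 15.3594 / 811.8750 = 0.019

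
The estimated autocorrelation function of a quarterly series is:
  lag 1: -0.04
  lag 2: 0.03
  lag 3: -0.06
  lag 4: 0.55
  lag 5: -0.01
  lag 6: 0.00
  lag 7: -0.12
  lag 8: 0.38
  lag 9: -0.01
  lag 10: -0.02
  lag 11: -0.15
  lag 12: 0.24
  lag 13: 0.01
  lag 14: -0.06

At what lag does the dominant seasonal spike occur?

4

The largest autocorrelation is r_4 = 0.55, with weaker echoes at lags 8 (0.38) and 12 (0.24); the remaining lags stay at or below 0.03.
The dominant spike at lag 4 indicates a seasonal period of 4.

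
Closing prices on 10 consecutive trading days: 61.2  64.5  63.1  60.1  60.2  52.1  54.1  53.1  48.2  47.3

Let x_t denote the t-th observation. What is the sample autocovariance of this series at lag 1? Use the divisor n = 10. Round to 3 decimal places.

Mean x̄ = (61.2 + 64.5 + 63.1 + 60.1 + 60.2 + 52.1 + 54.1 + 53.1 + 48.2 + 47.3)/10 = 56.3900
Σ_{t=1}^{9}(x_t−x̄)(x_{t+1}−x̄) = 234.8619
γ_1 = 234.8619 / 10 = 23.486

23.486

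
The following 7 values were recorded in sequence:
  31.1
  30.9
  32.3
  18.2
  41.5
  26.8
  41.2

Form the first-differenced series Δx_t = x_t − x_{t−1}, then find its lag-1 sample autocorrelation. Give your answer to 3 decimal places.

-0.781

First differences Δx: -0.2, 1.4, -14.1, 23.3, -14.7, 14.4
Mean of differences = 1.6833
Numerator Σ(Δx_t−Δx̄)(Δx_{t+1}−Δx̄) = -898.6719
Denominator Σ(Δx_t−Δx̄)² = 1150.1483
r_1(Δx) = -898.6719 / 1150.1483 = -0.781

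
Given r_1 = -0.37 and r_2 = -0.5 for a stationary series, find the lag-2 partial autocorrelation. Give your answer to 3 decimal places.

-0.738

φ_{22} = (r_2 − r_1²) / (1 − r_1²)
r_1² = (-0.37)² = 0.1369
Numerator = -0.5 − 0.1369 = -0.6369; denominator = 1 − 0.1369 = 0.8631
φ_{22} = -0.6369 / 0.8631 = -0.738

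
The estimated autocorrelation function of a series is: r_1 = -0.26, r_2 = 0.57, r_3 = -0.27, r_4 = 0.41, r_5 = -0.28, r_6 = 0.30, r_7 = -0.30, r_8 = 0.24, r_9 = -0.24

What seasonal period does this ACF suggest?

2

The largest autocorrelation is r_2 = 0.57, with weaker echoes at lags 4 (0.41), 6 (0.30) and 8 (0.24); the remaining lags stay at or below -0.24.
The dominant spike at lag 2 indicates a seasonal period of 2.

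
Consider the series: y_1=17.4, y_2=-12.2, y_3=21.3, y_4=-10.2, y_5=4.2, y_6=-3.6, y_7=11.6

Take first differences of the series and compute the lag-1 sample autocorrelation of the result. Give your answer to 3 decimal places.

First differences Δy: -29.6, 33.5, -31.5, 14.4, -7.8, 15.2
Mean of differences = -0.9667
Numerator Σ(Δy_t−Δȳ)(Δy_{t+1}−Δȳ) = -2723.9511
Denominator Σ(Δy_t−Δȳ)² = 3484.2933
r_1(Δy) = -2723.9511 / 3484.2933 = -0.782

-0.782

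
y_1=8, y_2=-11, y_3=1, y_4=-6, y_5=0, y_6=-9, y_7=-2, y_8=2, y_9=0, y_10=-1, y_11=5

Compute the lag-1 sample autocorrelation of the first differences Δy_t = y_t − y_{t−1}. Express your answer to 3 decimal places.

-0.583

First differences Δy: -19, 12, -7, 6, -9, 7, 4, -2, -1, 6
Mean of differences = -0.3000
Numerator Σ(Δy_t−Δȳ)(Δy_{t+1}−Δȳ) = -452.0900
Denominator Σ(Δy_t−Δȳ)² = 776.1000
r_1(Δy) = -452.0900 / 776.1000 = -0.583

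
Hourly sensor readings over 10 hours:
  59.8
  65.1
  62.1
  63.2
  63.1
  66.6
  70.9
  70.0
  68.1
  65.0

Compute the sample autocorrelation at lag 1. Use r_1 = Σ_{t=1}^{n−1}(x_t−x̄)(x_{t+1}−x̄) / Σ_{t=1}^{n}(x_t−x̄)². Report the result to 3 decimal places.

0.492

Mean x̄ = (59.8 + 65.1 + 62.1 + 63.2 + 63.1 + 66.6 + 70.9 + 70.0 + 68.1 + 65.0)/10 = 65.3900
Numerator Σ_{t=1}^{9}(x_t−x̄)(x_{t+1}−x̄) = 55.5289
Denominator Σ(x_t−x̄)² = 112.7690
r_1 = 55.5289 / 112.7690 = 0.492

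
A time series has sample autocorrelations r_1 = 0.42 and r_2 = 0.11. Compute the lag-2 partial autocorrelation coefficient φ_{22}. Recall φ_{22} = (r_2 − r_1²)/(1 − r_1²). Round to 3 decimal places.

φ_{22} = (r_2 − r_1²) / (1 − r_1²)
r_1² = (0.42)² = 0.1764
Numerator = 0.11 − 0.1764 = -0.0664; denominator = 1 − 0.1764 = 0.8236
φ_{22} = -0.0664 / 0.8236 = -0.081

-0.081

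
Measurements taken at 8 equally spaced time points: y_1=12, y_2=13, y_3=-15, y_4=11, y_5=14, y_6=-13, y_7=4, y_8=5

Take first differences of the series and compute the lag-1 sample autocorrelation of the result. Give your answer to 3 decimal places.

First differences Δy: 1, -28, 26, 3, -27, 17, 1
Mean of differences = -1.0000
Numerator Σ(Δy_t−Δȳ)(Δy_{t+1}−Δȳ) = -1211.0000
Denominator Σ(Δy_t−Δȳ)² = 2482.0000
r_1(Δy) = -1211.0000 / 2482.0000 = -0.488

-0.488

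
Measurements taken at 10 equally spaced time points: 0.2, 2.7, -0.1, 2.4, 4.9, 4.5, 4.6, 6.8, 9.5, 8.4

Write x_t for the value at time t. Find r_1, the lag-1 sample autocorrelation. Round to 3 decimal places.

0.603

Mean x̄ = (0.2 + 2.7 − 0.1 + 2.4 + 4.9 + 4.5 + 4.6 + 6.8 + 9.5 + 8.4)/10 = 4.3900
Numerator Σ_{t=1}^{9}(x_t−x̄)(x_{t+1}−x̄) = 55.9809
Denominator Σ(x_t−x̄)² = 92.8490
r_1 = 55.9809 / 92.8490 = 0.603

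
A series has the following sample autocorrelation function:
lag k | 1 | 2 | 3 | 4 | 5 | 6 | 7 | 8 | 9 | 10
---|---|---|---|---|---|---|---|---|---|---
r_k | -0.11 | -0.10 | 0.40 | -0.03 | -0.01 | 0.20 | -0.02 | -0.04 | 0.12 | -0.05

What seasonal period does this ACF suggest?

The largest autocorrelation is r_3 = 0.40, with a weaker echo at lag 6 (0.20); the remaining lags stay at or below 0.12.
The dominant spike at lag 3 indicates a seasonal period of 3.

3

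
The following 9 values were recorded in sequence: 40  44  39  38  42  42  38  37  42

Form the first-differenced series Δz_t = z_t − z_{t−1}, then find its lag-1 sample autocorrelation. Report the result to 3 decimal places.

-0.184

First differences Δz: 4, -5, -1, 4, 0, -4, -1, 5
Mean of differences = 0.2500
Numerator Σ(Δz_t−Δz̄)(Δz_{t+1}−Δz̄) = -18.3125
Denominator Σ(Δz_t−Δz̄)² = 99.5000
r_1(Δz) = -18.3125 / 99.5000 = -0.184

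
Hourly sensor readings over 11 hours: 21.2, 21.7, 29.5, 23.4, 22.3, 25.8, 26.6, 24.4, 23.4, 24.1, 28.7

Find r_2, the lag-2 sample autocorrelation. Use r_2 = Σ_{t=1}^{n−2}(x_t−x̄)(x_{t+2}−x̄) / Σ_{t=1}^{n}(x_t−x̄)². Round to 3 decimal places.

Mean x̄ = (21.2 + 21.7 + 29.5 + 23.4 + 22.3 + 25.8 + 26.6 + 24.4 + 23.4 + 24.1 + 28.7)/11 = 24.6455
Numerator Σ_{t=1}^{9}(x_t−x̄)(x_{t+2}−x̄) = -38.0996
Denominator Σ(x_t−x̄)² = 74.6673
r_2 = -38.0996 / 74.6673 = -0.510

-0.510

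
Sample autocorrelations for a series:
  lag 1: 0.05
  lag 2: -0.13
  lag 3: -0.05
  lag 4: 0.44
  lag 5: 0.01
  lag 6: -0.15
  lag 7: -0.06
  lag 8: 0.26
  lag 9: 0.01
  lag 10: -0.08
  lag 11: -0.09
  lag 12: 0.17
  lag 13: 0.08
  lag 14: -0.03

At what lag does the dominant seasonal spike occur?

The largest autocorrelation is r_4 = 0.44, with weaker echoes at lags 8 (0.26) and 12 (0.17); the remaining lags stay at or below 0.08.
The dominant spike at lag 4 indicates a seasonal period of 4.

4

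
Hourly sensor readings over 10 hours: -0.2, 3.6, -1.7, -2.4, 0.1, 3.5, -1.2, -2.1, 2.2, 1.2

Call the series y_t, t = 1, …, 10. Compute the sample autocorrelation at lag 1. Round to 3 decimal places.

Mean ȳ = (-0.2 + 3.6 − 1.7 − 2.4 + 0.1 + 3.5 − 1.2 − 2.1 + 2.2 + 1.2)/10 = 0.3000
Numerator Σ_{t=1}^{9}(y_t−ȳ)(y_{t+1}−ȳ) = -7.0000
Denominator Σ(y_t−ȳ)² = 45.1400
r_1 = -7.0000 / 45.1400 = -0.155

-0.155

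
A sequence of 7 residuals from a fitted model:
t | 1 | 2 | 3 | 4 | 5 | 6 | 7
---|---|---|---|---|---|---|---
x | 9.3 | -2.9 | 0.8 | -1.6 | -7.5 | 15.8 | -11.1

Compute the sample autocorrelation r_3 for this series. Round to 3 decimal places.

0.071

Mean x̄ = (9.3 − 2.9 + 0.8 − 1.6 − 7.5 + 15.8 − 11.1)/7 = 0.4000
Deviations from mean: 8.9000, -3.3000, 0.4000, -2.0000, -7.9000, 15.4000, -11.5000
Numerator Σ_{t=1}^{4}(x_t−x̄)(x_{t+3}−x̄) = 37.4300
Denominator Σ(x_t−x̄)² = 526.0800
r_3 = 37.4300 / 526.0800 = 0.071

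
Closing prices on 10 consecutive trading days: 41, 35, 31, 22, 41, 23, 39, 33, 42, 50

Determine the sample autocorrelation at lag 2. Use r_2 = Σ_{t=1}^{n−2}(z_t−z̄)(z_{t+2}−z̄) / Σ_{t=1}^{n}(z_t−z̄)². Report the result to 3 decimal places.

0.243

Mean z̄ = (41 + 35 + 31 + 22 + 41 + 23 + 39 + 33 + 42 + 50)/10 = 35.7000
Numerator Σ_{t=1}^{8}(z_t−z̄)(z_{t+2}−z̄) = 167.7200
Denominator Σ(z_t−z̄)² = 690.1000
r_2 = 167.7200 / 690.1000 = 0.243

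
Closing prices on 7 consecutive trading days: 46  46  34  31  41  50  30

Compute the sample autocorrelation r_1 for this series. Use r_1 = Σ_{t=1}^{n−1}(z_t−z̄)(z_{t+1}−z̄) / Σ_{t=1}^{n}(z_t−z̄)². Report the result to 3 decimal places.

-0.114

Mean z̄ = (46 + 46 + 34 + 31 + 41 + 50 + 30)/7 = 39.7143
Deviations from mean: 6.2857, 6.2857, -5.7143, -8.7143, 1.2857, 10.2857, -9.7143
Σ(z_t−z̄)(z_{t+1}−z̄) = (39.5102) + (-35.9184) + (49.7959) + (-11.2041) + (13.2245) + (-99.9184) = -44.5102
Denominator Σ(z_t−z̄)² = 389.4286
r_1 = -44.5102 / 389.4286 = -0.114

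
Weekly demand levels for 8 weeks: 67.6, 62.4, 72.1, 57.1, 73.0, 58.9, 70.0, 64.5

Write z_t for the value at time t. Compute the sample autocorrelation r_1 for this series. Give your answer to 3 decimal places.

-0.921

Mean z̄ = (67.6 + 62.4 + 72.1 + 57.1 + 73.0 + 58.9 + 70.0 + 64.5)/8 = 65.7000
Deviations from mean: 1.9000, -3.3000, 6.4000, -8.6000, 7.3000, -6.8000, 4.3000, -1.2000
Numerator Σ_{t=1}^{7}(z_t−z̄)(z_{t+1}−z̄) = -229.2500
Denominator Σ(z_t−z̄)² = 248.8800
r_1 = -229.2500 / 248.8800 = -0.921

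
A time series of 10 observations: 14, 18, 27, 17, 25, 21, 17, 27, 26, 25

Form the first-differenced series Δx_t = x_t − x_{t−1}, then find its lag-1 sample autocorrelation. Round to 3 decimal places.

-0.551

First differences Δx: 4, 9, -10, 8, -4, -4, 10, -1, -1
Mean of differences = 1.2222
Numerator Σ(Δx_t−Δx̄)(Δx_{t+1}−Δx̄) = -210.2716
Denominator Σ(Δx_t−Δx̄)² = 381.5556
r_1(Δx) = -210.2716 / 381.5556 = -0.551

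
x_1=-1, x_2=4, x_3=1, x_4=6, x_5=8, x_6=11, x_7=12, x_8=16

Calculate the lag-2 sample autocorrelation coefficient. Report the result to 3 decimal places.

0.353

Mean x̄ = (-1 + 4 + 1 + 6 + 8 + 11 + 12 + 16)/8 = 7.1250
Deviations from mean: -8.1250, -3.1250, -6.1250, -1.1250, 0.8750, 3.8750, 4.8750, 8.8750
Σ(x_t−x̄)(x_{t+2}−x̄) = (49.7656) + (3.5156) + (-5.3594) + (-4.3594) + (4.2656) + (34.3906) = 82.2188
Denominator Σ(x_t−x̄)² = 232.8750
r_2 = 82.2188 / 232.8750 = 0.353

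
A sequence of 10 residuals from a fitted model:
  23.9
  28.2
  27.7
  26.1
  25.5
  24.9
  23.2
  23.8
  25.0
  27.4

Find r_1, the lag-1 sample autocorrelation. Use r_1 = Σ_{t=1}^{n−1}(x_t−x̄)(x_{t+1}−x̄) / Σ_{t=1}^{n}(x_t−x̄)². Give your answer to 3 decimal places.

Mean x̄ = (23.9 + 28.2 + 27.7 + 26.1 + 25.5 + 24.9 + 23.2 + 23.8 + 25.0 + 27.4)/10 = 25.5700
Numerator Σ_{t=1}^{9}(x_t−x̄)(x_{t+1}−x̄) = 8.0971
Denominator Σ(x_t−x̄)² = 27.4010
r_1 = 8.0971 / 27.4010 = 0.296

0.296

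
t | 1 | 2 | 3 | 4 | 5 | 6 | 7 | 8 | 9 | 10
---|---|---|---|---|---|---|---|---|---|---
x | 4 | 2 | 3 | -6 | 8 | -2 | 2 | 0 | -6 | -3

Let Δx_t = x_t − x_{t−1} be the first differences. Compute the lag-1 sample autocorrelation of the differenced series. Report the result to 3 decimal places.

-0.765

First differences Δx: -2, 1, -9, 14, -10, 4, -2, -6, 3
Mean of differences = -0.7778
Numerator Σ(Δx_t−Δx̄)(Δx_{t+1}−Δx̄) = -337.8272
Denominator Σ(Δx_t−Δx̄)² = 441.5556
r_1(Δx) = -337.8272 / 441.5556 = -0.765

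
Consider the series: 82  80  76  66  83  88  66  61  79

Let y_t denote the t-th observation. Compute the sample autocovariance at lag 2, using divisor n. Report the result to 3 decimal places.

-48.951

Mean ȳ = (82 + 80 + 76 + 66 + 83 + 88 + 66 + 61 + 79)/9 = 75.6667
Σ_{t=1}^{7}(y_t−ȳ)(y_{t+2}−ȳ) = -440.5556
γ_2 = -440.5556 / 9 = -48.951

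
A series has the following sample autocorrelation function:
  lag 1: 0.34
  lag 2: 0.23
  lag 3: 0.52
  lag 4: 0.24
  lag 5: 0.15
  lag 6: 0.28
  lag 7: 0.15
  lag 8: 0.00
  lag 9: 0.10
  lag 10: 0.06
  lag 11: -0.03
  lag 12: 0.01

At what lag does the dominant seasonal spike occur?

3

The largest autocorrelation is r_3 = 0.52; the remaining lags stay at or below 0.34. The elevated value at lag 1 (0.34), dropping to 0.23 at lag 2, reflects decaying short-term dependence rather than seasonality.
The dominant spike at lag 3 indicates a seasonal period of 3.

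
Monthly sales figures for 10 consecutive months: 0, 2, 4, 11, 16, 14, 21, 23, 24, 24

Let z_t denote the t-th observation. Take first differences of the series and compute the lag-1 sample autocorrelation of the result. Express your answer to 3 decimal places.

First differences Δz: 2, 2, 7, 5, -2, 7, 2, 1, 0
Mean of differences = 2.6667
Numerator Σ(Δz_t−Δz̄)(Δz_{t+1}−Δz̄) = -20.7778
Denominator Σ(Δz_t−Δz̄)² = 76.0000
r_1(Δz) = -20.7778 / 76.0000 = -0.273

-0.273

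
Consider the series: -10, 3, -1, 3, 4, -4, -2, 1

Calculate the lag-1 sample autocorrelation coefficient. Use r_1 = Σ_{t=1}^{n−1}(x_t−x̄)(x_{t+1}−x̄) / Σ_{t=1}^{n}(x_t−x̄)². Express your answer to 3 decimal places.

Mean x̄ = (-10 + 3 − 1 + 3 + 4 − 4 − 2 + 1)/8 = -0.7500
Σ(x_t−x̄)(x_{t+1}−x̄) = (-34.6875) + (-0.9375) + (-0.9375) + (17.8125) + (-15.4375) + (4.0625) + (-2.1875) = -32.3125
Denominator Σ(x_t−x̄)² = 151.5000
r_1 = -32.3125 / 151.5000 = -0.213

-0.213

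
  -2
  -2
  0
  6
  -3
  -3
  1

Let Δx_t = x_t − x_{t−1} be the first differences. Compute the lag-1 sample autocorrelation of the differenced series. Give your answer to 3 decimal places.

-0.308

First differences Δx: 0, 2, 6, -9, 0, 4
Mean of differences = 0.5000
Numerator Σ(Δx_t−Δx̄)(Δx_{t+1}−Δx̄) = -41.7500
Denominator Σ(Δx_t−Δx̄)² = 135.5000
r_1(Δx) = -41.7500 / 135.5000 = -0.308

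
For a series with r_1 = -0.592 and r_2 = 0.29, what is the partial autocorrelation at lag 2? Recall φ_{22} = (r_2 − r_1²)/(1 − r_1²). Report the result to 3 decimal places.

φ_{22} = (r_2 − r_1²) / (1 − r_1²)
r_1² = (-0.592)² = 0.350464
Numerator = 0.29 − 0.3505 = -0.0605; denominator = 1 − 0.3505 = 0.6495
φ_{22} = -0.0605 / 0.6495 = -0.093

-0.093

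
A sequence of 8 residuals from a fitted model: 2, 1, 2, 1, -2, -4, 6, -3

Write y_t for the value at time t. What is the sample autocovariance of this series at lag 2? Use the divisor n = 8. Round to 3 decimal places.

Mean ȳ = (2 + 1 + 2 + 1 − 2 − 4 + 6 − 3)/8 = 0.3750
Deviations: 1.6250, 0.6250, 1.6250, 0.6250, -2.3750, -4.3750, 5.6250, -3.3750
Σ_{t=1}^{6}(y_t−ȳ)(y_{t+2}−ȳ) = -2.1563
γ_2 = -2.1563 / 8 = -0.270

-0.270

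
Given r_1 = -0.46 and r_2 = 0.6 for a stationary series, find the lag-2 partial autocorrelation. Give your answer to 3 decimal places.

0.493

φ_{22} = (r_2 − r_1²) / (1 − r_1²)
r_1² = (-0.46)² = 0.2116
Numerator = 0.6 − 0.2116 = 0.3884; denominator = 1 − 0.2116 = 0.7884
φ_{22} = 0.3884 / 0.7884 = 0.493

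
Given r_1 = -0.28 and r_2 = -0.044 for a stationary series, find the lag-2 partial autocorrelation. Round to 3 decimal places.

φ_{22} = (r_2 − r_1²) / (1 − r_1²)
r_1² = (-0.28)² = 0.0784
Numerator = -0.044 − 0.0784 = -0.1224; denominator = 1 − 0.0784 = 0.9216
φ_{22} = -0.1224 / 0.9216 = -0.133

-0.133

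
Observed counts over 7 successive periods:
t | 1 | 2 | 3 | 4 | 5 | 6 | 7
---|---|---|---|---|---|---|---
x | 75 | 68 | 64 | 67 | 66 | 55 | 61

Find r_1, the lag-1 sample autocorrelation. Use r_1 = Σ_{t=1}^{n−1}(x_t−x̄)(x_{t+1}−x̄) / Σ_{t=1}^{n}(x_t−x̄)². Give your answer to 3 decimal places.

0.250

Mean x̄ = (75 + 68 + 64 + 67 + 66 + 55 + 61)/7 = 65.1429
Deviations from mean: 9.8571, 2.8571, -1.1429, 1.8571, 0.8571, -10.1429, -4.1429
Numerator Σ_{t=1}^{6}(x_t−x̄)(x_{t+1}−x̄) = 57.6939
Denominator Σ(x_t−x̄)² = 230.8571
r_1 = 57.6939 / 230.8571 = 0.250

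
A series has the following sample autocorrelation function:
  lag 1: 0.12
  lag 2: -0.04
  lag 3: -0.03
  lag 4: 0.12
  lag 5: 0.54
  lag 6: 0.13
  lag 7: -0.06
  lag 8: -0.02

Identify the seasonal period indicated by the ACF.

5

The largest autocorrelation is r_5 = 0.54; the remaining lags stay at or below 0.13.
The dominant spike at lag 5 indicates a seasonal period of 5.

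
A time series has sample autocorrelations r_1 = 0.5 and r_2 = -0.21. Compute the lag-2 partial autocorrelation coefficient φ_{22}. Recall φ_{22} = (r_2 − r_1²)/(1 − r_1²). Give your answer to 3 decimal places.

φ_{22} = (r_2 − r_1²) / (1 − r_1²)
r_1² = (0.5)² = 0.25
Numerator = -0.21 − 0.2500 = -0.4600; denominator = 1 − 0.2500 = 0.7500
φ_{22} = -0.4600 / 0.7500 = -0.613

-0.613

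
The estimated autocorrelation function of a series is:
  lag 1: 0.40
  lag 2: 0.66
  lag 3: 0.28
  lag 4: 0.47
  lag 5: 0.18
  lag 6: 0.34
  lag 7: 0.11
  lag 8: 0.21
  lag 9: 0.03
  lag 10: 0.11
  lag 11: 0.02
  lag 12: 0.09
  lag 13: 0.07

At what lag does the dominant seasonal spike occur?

2

The largest autocorrelation is r_2 = 0.66, with a weaker echo at lag 4 (0.47); the remaining lags stay at or below 0.40.
The dominant spike at lag 2 indicates a seasonal period of 2.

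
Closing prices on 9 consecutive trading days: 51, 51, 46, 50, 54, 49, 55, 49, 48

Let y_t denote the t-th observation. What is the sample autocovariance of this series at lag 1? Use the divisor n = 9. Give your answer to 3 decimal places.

Mean ȳ = (51 + 51 + 46 + 50 + 54 + 49 + 55 + 49 + 48)/9 = 50.3333
Σ_{t=1}^{8}(y_t−ȳ)(y_{t+1}−ȳ) = -16.4444
γ_1 = -16.4444 / 9 = -1.827

-1.827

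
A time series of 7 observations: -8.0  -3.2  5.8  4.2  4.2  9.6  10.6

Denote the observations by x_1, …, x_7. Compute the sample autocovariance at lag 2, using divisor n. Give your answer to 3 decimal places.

Mean x̄ = (-8.0 − 3.2 + 5.8 + 4.2 + 4.2 + 9.6 + 10.6)/7 = 3.3143
Deviations: -11.3143, -6.5143, 2.4857, 0.8857, 0.8857, 6.2857, 7.2857
Σ_{t=1}^{5}(x_t−x̄)(x_{t+2}−x̄) = -19.6718
γ_2 = -19.6718 / 7 = -2.810

-2.810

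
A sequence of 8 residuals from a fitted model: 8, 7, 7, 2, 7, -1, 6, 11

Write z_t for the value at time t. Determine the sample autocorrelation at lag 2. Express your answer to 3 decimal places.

Mean z̄ = (8 + 7 + 7 + 2 + 7 − 1 + 6 + 11)/8 = 5.8750
Deviations from mean: 2.1250, 1.1250, 1.1250, -3.8750, 1.1250, -6.8750, 0.1250, 5.1250
Numerator Σ_{t=1}^{6}(z_t−z̄)(z_{t+2}−z̄) = -9.1563
Denominator Σ(z_t−z̄)² = 96.8750
r_2 = -9.1563 / 96.8750 = -0.095

-0.095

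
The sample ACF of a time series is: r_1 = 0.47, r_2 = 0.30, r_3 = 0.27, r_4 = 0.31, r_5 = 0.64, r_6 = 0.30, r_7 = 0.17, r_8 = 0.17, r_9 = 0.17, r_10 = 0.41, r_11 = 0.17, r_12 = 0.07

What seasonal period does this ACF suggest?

5

The largest autocorrelation is r_5 = 0.64; the remaining lags stay at or below 0.47. The elevated value at lag 1 (0.47), dropping to 0.30 at lag 2, reflects decaying short-term dependence rather than seasonality.
The dominant spike at lag 5 indicates a seasonal period of 5.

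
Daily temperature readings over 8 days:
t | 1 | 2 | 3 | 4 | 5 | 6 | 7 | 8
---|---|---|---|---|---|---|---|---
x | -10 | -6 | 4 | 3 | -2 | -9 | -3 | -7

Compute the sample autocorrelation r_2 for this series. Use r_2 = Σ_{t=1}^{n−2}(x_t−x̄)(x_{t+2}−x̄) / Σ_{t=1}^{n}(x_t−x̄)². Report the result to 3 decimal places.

Mean x̄ = (-10 − 6 + 4 + 3 − 2 − 9 − 3 − 7)/8 = -3.7500
Σ(x_t−x̄)(x_{t+2}−x̄) = (-48.4375) + (-15.1875) + (13.5625) + (-35.4375) + (1.3125) + (17.0625) = -67.1250
Denominator Σ(x_t−x̄)² = 191.5000
r_2 = -67.1250 / 191.5000 = -0.351

-0.351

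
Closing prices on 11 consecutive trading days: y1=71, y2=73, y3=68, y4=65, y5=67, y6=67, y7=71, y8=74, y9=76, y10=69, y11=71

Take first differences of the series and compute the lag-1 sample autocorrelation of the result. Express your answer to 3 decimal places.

-0.089

First differences Δy: 2, -5, -3, 2, 0, 4, 3, 2, -7, 2
Mean of differences = 0.0000
Numerator Σ(Δy_t−Δȳ)(Δy_{t+1}−Δȳ) = -11.0000
Denominator Σ(Δy_t−Δȳ)² = 124.0000
r_1(Δy) = -11.0000 / 124.0000 = -0.089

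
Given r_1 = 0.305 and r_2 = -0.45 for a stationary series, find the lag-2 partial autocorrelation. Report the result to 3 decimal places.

φ_{22} = (r_2 − r_1²) / (1 − r_1²)
r_1² = (0.305)² = 0.093025
Numerator = -0.45 − 0.0930 = -0.5430; denominator = 1 − 0.0930 = 0.9070
φ_{22} = -0.5430 / 0.9070 = -0.599

-0.599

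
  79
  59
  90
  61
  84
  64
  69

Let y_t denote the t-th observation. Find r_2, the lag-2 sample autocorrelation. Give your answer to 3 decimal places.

0.604

Mean ȳ = (79 + 59 + 90 + 61 + 84 + 64 + 69)/7 = 72.2857
Σ(y_t−ȳ)(y_{t+2}−ȳ) = (118.9388) + (149.9388) + (207.5102) + (93.5102) + (-38.4898) = 531.4082
Denominator Σ(y_t−ȳ)² = 879.4286
r_2 = 531.4082 / 879.4286 = 0.604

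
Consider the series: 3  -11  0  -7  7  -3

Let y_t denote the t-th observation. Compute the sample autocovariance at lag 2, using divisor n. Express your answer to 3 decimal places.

13.074

Mean ȳ = (3 − 11 + 0 − 7 + 7 − 3)/6 = -1.8333
Σ_{t=1}^{4}(y_t−ȳ)(y_{t+2}−ȳ) = 78.4444
γ_2 = 78.4444 / 6 = 13.074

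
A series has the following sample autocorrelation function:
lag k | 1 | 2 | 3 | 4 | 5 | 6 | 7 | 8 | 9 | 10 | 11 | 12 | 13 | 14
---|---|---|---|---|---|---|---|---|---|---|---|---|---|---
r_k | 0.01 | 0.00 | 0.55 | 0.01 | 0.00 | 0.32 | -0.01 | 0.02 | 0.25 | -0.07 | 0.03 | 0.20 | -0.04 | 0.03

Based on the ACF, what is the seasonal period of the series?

The largest autocorrelation is r_3 = 0.55, with weaker echoes at lags 6 (0.32), 9 (0.25) and 12 (0.20); the remaining lags stay at or below 0.03.
The dominant spike at lag 3 indicates a seasonal period of 3.

3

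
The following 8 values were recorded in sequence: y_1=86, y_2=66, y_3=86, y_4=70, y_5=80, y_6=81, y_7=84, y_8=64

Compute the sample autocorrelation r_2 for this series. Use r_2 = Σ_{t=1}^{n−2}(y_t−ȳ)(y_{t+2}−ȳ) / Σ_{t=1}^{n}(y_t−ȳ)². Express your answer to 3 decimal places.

0.217

Mean ȳ = (86 + 66 + 86 + 70 + 80 + 81 + 84 + 64)/8 = 77.1250
Numerator Σ_{t=1}^{6}(y_t−ȳ)(y_{t+2}−ȳ) = 124.8438
Denominator Σ(y_t−ȳ)² = 574.8750
r_2 = 124.8438 / 574.8750 = 0.217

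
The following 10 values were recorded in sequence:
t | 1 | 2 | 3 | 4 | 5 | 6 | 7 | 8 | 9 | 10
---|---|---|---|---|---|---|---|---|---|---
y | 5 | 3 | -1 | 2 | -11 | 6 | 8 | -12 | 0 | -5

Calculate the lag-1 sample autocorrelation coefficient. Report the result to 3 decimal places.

-0.302

Mean ȳ = (5 + 3 − 1 + 2 − 11 + 6 + 8 − 12 + 0 − 5)/10 = -0.5000
Numerator Σ_{t=1}^{9}(y_t−ȳ)(y_{t+1}−ȳ) = -128.7500
Denominator Σ(y_t−ȳ)² = 426.5000
r_1 = -128.7500 / 426.5000 = -0.302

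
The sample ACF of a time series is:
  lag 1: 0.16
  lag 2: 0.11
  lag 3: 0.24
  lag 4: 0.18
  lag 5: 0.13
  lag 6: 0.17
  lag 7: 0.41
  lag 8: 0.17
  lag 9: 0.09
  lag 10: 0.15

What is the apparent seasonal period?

The largest autocorrelation is r_7 = 0.41; the remaining lags stay at or below 0.24.
The dominant spike at lag 7 indicates a seasonal period of 7.

7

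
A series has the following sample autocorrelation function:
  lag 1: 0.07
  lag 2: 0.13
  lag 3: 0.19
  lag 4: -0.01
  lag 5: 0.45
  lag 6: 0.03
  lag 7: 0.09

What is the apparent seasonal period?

5

The largest autocorrelation is r_5 = 0.45; the remaining lags stay at or below 0.19.
The dominant spike at lag 5 indicates a seasonal period of 5.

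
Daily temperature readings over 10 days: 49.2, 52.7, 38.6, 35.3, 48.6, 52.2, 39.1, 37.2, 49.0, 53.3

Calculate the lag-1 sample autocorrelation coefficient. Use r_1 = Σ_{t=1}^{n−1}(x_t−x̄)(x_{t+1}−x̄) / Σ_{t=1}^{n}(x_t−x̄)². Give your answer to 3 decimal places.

Mean x̄ = (49.2 + 52.7 + 38.6 + 35.3 + 48.6 + 52.2 + 39.1 + 37.2 + 49.0 + 53.3)/10 = 45.5200
Numerator Σ_{t=1}^{9}(x_t−x̄)(x_{t+1}−x̄) = 45.2056
Denominator Σ(x_t−x̄)² = 454.6160
r_1 = 45.2056 / 454.6160 = 0.099

0.099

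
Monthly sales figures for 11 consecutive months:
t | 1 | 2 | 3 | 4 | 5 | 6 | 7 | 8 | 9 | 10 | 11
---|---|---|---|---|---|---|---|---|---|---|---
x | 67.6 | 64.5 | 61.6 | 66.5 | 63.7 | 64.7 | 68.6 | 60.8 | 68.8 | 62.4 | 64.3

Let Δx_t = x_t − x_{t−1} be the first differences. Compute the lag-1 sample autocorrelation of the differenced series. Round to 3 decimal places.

First differences Δx: -3.1, -2.9, 4.9, -2.8, 1.0, 3.9, -7.8, 8.0, -6.4, 1.9
Mean of differences = -0.3300
Numerator Σ(Δx_t−Δx̄)(Δx_{t+1}−Δx̄) = -174.8219
Denominator Σ(Δx_t−Δx̄)² = 234.4010
r_1(Δx) = -174.8219 / 234.4010 = -0.746

-0.746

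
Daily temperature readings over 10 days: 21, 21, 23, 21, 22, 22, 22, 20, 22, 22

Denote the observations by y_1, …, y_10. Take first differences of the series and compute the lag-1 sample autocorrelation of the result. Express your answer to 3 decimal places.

-0.599

First differences Δy: 0, 2, -2, 1, 0, 0, -2, 2, 0
Mean of differences = 0.1111
Numerator Σ(Δy_t−Δȳ)(Δy_{t+1}−Δȳ) = -10.1235
Denominator Σ(Δy_t−Δȳ)² = 16.8889
r_1(Δy) = -10.1235 / 16.8889 = -0.599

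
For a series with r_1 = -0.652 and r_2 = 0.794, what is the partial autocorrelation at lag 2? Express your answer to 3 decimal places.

0.642

φ_{22} = (r_2 − r_1²) / (1 − r_1²)
r_1² = (-0.652)² = 0.425104
Numerator = 0.794 − 0.4251 = 0.3689; denominator = 1 − 0.4251 = 0.5749
φ_{22} = 0.3689 / 0.5749 = 0.642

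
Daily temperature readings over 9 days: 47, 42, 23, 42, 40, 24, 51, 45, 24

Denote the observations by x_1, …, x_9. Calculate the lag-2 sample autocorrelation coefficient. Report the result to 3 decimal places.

Mean x̄ = (47 + 42 + 23 + 42 + 40 + 24 + 51 + 45 + 24)/9 = 37.5556
Numerator Σ_{t=1}^{7}(x_t−x̄)(x_{t+2}−x̄) = -463.8395
Denominator Σ(x_t−x̄)² = 950.2222
r_2 = -463.8395 / 950.2222 = -0.488

-0.488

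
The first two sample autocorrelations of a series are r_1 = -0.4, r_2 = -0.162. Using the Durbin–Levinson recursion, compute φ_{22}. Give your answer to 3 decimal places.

φ_{22} = (r_2 − r_1²) / (1 − r_1²)
r_1² = (-0.4)² = 0.16
Numerator = -0.162 − 0.1600 = -0.3220; denominator = 1 − 0.1600 = 0.8400
φ_{22} = -0.3220 / 0.8400 = -0.383

-0.383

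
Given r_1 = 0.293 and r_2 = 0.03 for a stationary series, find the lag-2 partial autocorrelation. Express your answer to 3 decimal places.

-0.061

φ_{22} = (r_2 − r_1²) / (1 − r_1²)
r_1² = (0.293)² = 0.085849
Numerator = 0.03 − 0.0858 = -0.0558; denominator = 1 − 0.0858 = 0.9142
φ_{22} = -0.0558 / 0.9142 = -0.061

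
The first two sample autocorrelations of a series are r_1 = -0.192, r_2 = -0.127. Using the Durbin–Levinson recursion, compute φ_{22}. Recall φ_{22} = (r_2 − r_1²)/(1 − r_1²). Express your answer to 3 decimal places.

-0.170

φ_{22} = (r_2 − r_1²) / (1 − r_1²)
r_1² = (-0.192)² = 0.036864
Numerator = -0.127 − 0.0369 = -0.1639; denominator = 1 − 0.0369 = 0.9631
φ_{22} = -0.1639 / 0.9631 = -0.170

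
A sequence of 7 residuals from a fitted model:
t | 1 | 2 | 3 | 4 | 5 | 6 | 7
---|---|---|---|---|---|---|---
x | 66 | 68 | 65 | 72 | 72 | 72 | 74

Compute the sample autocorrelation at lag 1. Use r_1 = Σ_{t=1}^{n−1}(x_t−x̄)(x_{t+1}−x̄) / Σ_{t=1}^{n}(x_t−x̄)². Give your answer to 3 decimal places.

0.327

Mean x̄ = (66 + 68 + 65 + 72 + 72 + 72 + 74)/7 = 69.8571
Deviations from mean: -3.8571, -1.8571, -4.8571, 2.1429, 2.1429, 2.1429, 4.1429
Σ(x_t−x̄)(x_{t+1}−x̄) = (7.1633) + (9.0204) + (-10.4082) + (4.5918) + (4.5918) + (8.8776) = 23.8367
Denominator Σ(x_t−x̄)² = 72.8571
r_1 = 23.8367 / 72.8571 = 0.327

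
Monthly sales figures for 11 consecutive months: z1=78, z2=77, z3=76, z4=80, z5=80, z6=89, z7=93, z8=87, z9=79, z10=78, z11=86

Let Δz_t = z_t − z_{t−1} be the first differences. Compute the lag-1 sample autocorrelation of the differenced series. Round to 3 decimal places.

0.203

First differences Δz: -1, -1, 4, 0, 9, 4, -6, -8, -1, 8
Mean of differences = 0.8000
Numerator Σ(Δz_t−Δz̄)(Δz_{t+1}−Δz̄) = 55.5600
Denominator Σ(Δz_t−Δz̄)² = 273.6000
r_1(Δz) = 55.5600 / 273.6000 = 0.203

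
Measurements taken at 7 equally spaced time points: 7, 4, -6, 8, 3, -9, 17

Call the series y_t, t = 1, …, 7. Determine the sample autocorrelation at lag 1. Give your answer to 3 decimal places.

-0.459

Mean ȳ = (7 + 4 − 6 + 8 + 3 − 9 + 17)/7 = 3.4286
Σ(y_t−ȳ)(y_{t+1}−ȳ) = (2.0408) + (-5.3878) + (-43.1020) + (-1.9592) + (5.3265) + (-168.6735) = -211.7551
Denominator Σ(y_t−ȳ)² = 461.7143
r_1 = -211.7551 / 461.7143 = -0.459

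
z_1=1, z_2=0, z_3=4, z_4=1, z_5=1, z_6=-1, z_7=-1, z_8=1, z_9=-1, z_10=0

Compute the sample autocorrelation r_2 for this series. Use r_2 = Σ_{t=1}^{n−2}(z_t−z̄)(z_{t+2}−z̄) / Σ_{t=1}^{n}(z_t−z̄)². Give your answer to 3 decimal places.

0.146

Mean z̄ = (1 + 0 + 4 + 1 + 1 − 1 − 1 + 1 − 1 + 0)/10 = 0.5000
Numerator Σ_{t=1}^{8}(z_t−z̄)(z_{t+2}−z̄) = 3.0000
Denominator Σ(z_t−z̄)² = 20.5000
r_2 = 3.0000 / 20.5000 = 0.146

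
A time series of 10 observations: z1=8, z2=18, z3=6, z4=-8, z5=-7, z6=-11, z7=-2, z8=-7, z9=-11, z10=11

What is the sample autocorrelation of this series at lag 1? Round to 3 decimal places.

0.339

Mean z̄ = (8 + 18 + 6 − 8 − 7 − 11 − 2 − 7 − 11 + 11)/10 = -0.3000
Numerator Σ_{t=1}^{9}(z_t−z̄)(z_{t+1}−z̄) = 322.3100
Denominator Σ(z_t−z̄)² = 952.1000
r_1 = 322.3100 / 952.1000 = 0.339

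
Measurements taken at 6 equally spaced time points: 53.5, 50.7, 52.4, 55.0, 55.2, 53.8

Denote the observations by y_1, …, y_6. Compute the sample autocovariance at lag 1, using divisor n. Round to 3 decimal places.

Mean ȳ = (53.5 + 50.7 + 52.4 + 55.0 + 55.2 + 53.8)/6 = 53.4333
Σ_{t=1}^{5}(y_t−ȳ)(y_{t+1}−ȳ) = 4.4389
γ_1 = 4.4389 / 6 = 0.740

0.740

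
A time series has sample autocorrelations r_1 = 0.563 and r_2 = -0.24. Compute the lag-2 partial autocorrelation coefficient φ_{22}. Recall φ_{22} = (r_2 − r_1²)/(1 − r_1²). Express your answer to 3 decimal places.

-0.815

φ_{22} = (r_2 − r_1²) / (1 − r_1²)
r_1² = (0.563)² = 0.316969
Numerator = -0.24 − 0.3170 = -0.5570; denominator = 1 − 0.3170 = 0.6830
φ_{22} = -0.5570 / 0.6830 = -0.815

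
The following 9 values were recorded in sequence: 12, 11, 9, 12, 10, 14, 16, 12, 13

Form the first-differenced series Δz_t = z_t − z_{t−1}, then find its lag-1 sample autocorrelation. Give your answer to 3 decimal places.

-0.403

First differences Δz: -1, -2, 3, -2, 4, 2, -4, 1
Mean of differences = 0.1250
Numerator Σ(Δz_t−Δz̄)(Δz_{t+1}−Δz̄) = -22.1406
Denominator Σ(Δz_t−Δz̄)² = 54.8750
r_1(Δz) = -22.1406 / 54.8750 = -0.403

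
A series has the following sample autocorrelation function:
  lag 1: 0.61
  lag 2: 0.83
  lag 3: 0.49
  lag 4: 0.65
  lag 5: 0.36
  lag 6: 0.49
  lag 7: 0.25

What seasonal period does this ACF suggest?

2

The largest autocorrelation is r_2 = 0.83, with a weaker echo at lag 4 (0.65); the remaining lags stay at or below 0.61.
The dominant spike at lag 2 indicates a seasonal period of 2.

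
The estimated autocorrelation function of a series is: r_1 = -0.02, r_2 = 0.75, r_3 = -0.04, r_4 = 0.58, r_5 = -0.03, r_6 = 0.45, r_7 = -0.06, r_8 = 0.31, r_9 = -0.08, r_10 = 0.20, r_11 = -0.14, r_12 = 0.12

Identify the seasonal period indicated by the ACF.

The largest autocorrelation is r_2 = 0.75, with weaker echoes at lags 4 (0.58), 6 (0.45), 8 (0.31) and 10 (0.20); the remaining lags stay at or below 0.12.
The dominant spike at lag 2 indicates a seasonal period of 2.

2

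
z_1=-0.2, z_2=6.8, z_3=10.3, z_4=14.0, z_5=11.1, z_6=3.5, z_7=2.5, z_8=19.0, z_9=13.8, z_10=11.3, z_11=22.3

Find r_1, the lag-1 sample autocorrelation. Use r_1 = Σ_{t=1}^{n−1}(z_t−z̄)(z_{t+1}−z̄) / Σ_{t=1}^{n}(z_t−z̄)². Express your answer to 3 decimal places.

Mean z̄ = (-0.2 + 6.8 + 10.3 + 14.0 + 11.1 + 3.5 + 2.5 + 19.0 + 13.8 + 11.3 + 22.3)/11 = 10.4000
Numerator Σ_{t=1}^{10}(z_t−z̄)(z_{t+1}−z̄) = 65.4300
Denominator Σ(z_t−z̄)² = 476.7400
r_1 = 65.4300 / 476.7400 = 0.137

0.137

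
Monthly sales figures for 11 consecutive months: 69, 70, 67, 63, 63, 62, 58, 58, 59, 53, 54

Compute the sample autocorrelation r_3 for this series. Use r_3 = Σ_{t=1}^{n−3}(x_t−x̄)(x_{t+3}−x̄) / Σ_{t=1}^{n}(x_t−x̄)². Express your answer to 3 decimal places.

Mean x̄ = (69 + 70 + 67 + 63 + 63 + 62 + 58 + 58 + 59 + 53 + 54)/11 = 61.4545
Numerator Σ_{t=1}^{8}(x_t−x̄)(x_{t+3}−x̄) = 70.8347
Denominator Σ(x_t−x̄)² = 322.7273
r_3 = 70.8347 / 322.7273 = 0.219

0.219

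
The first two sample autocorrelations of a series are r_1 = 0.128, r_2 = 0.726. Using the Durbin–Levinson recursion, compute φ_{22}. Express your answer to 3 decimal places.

φ_{22} = (r_2 − r_1²) / (1 − r_1²)
r_1² = (0.128)² = 0.016384
Numerator = 0.726 − 0.0164 = 0.7096; denominator = 1 − 0.0164 = 0.9836
φ_{22} = 0.7096 / 0.9836 = 0.721

0.721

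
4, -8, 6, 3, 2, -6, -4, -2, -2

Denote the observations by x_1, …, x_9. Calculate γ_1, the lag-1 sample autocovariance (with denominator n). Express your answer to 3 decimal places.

Mean x̄ = (4 − 8 + 6 + 3 + 2 − 6 − 4 − 2 − 2)/9 = -0.7778
Σ_{t=1}^{8}(x_t−x̄)(x_{t+1}−x̄) = -39.6049
γ_1 = -39.6049 / 9 = -4.401

-4.401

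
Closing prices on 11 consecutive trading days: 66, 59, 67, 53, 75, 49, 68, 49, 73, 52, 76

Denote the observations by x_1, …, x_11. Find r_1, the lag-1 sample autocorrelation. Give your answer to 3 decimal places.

-0.828

Mean x̄ = (66 + 59 + 67 + 53 + 75 + 49 + 68 + 49 + 73 + 52 + 76)/11 = 62.4545
Numerator Σ_{t=1}^{10}(x_t−x̄)(x_{t+1}−x̄) = -901.2975
Denominator Σ(x_t−x̄)² = 1088.7273
r_1 = -901.2975 / 1088.7273 = -0.828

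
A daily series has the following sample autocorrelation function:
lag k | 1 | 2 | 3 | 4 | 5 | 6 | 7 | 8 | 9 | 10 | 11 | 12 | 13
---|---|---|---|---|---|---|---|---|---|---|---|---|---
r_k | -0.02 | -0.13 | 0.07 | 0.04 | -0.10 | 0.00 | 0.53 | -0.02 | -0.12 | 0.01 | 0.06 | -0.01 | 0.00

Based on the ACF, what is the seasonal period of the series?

The largest autocorrelation is r_7 = 0.53; the remaining lags stay at or below 0.07.
The dominant spike at lag 7 indicates a seasonal period of 7.

7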